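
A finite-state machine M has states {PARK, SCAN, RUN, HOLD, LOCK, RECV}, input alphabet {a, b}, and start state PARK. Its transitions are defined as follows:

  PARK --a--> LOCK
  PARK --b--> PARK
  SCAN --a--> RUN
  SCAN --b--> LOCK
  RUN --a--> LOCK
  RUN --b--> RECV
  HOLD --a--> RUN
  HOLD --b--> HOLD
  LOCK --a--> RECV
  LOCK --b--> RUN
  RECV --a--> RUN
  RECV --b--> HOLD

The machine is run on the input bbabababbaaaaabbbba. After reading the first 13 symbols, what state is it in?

RUN

start at PARK
read 'b': PARK → PARK
read 'b': PARK → PARK
read 'a': PARK → LOCK
read 'b': LOCK → RUN
read 'a': RUN → LOCK
read 'b': LOCK → RUN
read 'a': RUN → LOCK
read 'b': LOCK → RUN
read 'b': RUN → RECV
read 'a': RECV → RUN
read 'a': RUN → LOCK
read 'a': LOCK → RECV
read 'a': RECV → RUN
After 13 symbols: RUN.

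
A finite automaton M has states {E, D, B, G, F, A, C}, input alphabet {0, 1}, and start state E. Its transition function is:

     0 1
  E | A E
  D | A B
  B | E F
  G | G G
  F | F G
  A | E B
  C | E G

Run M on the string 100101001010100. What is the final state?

A

Trace: E -1-> E -0-> A -0-> E -1-> E -0-> A -1-> B -0-> E -0-> A -1-> B -0-> E -1-> E -0-> A -1-> B -0-> E -0-> A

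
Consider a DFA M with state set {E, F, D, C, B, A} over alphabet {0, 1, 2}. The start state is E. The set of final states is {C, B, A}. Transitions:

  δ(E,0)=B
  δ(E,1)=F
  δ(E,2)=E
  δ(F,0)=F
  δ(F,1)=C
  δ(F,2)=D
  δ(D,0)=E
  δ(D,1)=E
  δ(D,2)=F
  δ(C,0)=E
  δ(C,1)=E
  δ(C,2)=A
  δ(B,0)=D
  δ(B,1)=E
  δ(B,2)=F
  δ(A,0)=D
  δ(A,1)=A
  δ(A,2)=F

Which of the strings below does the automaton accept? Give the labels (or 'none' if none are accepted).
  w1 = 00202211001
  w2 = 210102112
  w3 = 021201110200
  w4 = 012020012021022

w1: E → B → D → F → F → D → F → C → E → B → D → E  → end E, rejected
w2: E → E → F → F → C → E → E → F → C → A  → end A, accepted
w3: E → B → F → C → A → D → E → F → C → E → E → B → D  → end D, rejected
w4: E → B → E → E → B → F → F → F → C → A → D → F → C → E → E → E  → end E, rejected

w2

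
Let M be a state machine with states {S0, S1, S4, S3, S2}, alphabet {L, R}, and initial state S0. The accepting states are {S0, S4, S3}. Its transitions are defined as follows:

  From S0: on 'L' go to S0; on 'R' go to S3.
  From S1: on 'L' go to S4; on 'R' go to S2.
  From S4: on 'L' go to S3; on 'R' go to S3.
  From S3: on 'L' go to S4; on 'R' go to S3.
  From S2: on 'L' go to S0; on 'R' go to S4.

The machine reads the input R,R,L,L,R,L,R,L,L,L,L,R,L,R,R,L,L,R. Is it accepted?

Yes

S0 → S3 → S3 → S4 → S3 → S3 → S4 → S3 → S4 → S3 → S4 → S3 → S3 → S4 → S3 → S3 → S4 → S3 → S3
End state S3 is accepting.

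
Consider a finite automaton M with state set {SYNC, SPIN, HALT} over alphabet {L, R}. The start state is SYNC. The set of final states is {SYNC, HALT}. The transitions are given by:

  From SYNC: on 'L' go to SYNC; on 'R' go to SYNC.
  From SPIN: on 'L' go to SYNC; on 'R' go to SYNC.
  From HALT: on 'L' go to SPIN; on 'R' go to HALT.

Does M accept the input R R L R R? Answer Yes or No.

Yes

SYNC → SYNC → SYNC → SYNC → SYNC → SYNC
End state SYNC is accepting.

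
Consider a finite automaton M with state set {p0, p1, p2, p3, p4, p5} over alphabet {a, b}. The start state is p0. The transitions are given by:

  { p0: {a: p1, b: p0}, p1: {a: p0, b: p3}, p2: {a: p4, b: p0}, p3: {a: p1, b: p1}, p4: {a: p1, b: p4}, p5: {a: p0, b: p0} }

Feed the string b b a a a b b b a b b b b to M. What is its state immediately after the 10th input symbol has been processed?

p0 → p0 → p0 → p1 → p0 → p1 → p3 → p1 → p3 → p1 → p3
After 10 symbols: p3.

p3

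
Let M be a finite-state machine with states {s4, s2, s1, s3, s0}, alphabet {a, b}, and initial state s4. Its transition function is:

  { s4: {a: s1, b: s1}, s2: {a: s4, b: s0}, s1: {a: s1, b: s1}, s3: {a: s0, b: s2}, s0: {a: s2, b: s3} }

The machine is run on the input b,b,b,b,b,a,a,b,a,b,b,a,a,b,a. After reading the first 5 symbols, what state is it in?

start at s4
read 'b': s4 → s1
read 'b': s1 → s1
read 'b': s1 → s1
read 'b': s1 → s1
read 'b': s1 → s1
After 5 symbols: s1.

s1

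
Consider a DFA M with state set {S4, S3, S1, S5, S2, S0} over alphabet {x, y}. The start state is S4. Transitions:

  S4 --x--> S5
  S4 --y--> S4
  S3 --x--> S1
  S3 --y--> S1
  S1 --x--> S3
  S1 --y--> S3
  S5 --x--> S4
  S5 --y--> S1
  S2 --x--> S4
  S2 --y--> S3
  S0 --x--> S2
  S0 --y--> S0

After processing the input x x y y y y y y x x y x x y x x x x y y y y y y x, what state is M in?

start at S4
read 'x': S4 → S5
read 'x': S5 → S4
read 'y': S4 → S4
read 'y': S4 → S4
read 'y': S4 → S4
read 'y': S4 → S4
read 'y': S4 → S4
read 'y': S4 → S4
read 'x': S4 → S5
read 'x': S5 → S4
read 'y': S4 → S4
read 'x': S4 → S5
read 'x': S5 → S4
read 'y': S4 → S4
read 'x': S4 → S5
read 'x': S5 → S4
read 'x': S4 → S5
read 'x': S5 → S4
read 'y': S4 → S4
read 'y': S4 → S4
read 'y': S4 → S4
read 'y': S4 → S4
read 'y': S4 → S4
read 'y': S4 → S4
read 'x': S4 → S5

S5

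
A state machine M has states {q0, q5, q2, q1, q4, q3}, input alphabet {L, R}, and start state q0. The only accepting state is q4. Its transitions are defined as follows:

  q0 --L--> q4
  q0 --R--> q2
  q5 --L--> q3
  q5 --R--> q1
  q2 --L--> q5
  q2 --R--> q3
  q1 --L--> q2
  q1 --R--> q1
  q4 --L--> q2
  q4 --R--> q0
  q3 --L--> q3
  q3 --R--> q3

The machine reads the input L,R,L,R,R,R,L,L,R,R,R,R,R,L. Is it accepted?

start at q0
read 'L': q0 → q4
read 'R': q4 → q0
read 'L': q0 → q4
read 'R': q4 → q0
read 'R': q0 → q2
read 'R': q2 → q3
read 'L': q3 → q3
read 'L': q3 → q3
read 'R': q3 → q3
read 'R': q3 → q3
read 'R': q3 → q3
read 'R': q3 → q3
read 'R': q3 → q3
read 'L': q3 → q3
End state q3 is not accepting.

No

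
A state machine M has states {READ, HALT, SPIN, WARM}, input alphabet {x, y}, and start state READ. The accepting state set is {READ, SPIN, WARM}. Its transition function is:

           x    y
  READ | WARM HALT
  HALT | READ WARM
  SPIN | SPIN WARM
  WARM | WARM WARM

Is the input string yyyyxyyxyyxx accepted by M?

Yes

Trace: READ -y-> HALT -y-> WARM -y-> WARM -y-> WARM -x-> WARM -y-> WARM -y-> WARM -x-> WARM -y-> WARM -y-> WARM -x-> WARM -x-> WARM
End state WARM is accepting.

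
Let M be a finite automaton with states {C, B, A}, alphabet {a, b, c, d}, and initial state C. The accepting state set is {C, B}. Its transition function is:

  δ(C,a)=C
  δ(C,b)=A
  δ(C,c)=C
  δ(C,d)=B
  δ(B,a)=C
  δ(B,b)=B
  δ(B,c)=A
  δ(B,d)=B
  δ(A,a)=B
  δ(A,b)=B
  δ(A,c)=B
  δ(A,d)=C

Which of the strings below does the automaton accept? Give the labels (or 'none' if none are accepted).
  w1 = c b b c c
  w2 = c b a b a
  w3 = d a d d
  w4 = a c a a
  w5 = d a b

w1, w2, w3, w4

w1: Trace: C -c-> C -b-> A -b-> B -c-> A -c-> B  → end B, accepted
w2: Trace: C -c-> C -b-> A -a-> B -b-> B -a-> C  → end C, accepted
w3: Trace: C -d-> B -a-> C -d-> B -d-> B  → end B, accepted
w4: Trace: C -a-> C -c-> C -a-> C -a-> C  → end C, accepted
w5: Trace: C -d-> B -a-> C -b-> A  → end A, rejected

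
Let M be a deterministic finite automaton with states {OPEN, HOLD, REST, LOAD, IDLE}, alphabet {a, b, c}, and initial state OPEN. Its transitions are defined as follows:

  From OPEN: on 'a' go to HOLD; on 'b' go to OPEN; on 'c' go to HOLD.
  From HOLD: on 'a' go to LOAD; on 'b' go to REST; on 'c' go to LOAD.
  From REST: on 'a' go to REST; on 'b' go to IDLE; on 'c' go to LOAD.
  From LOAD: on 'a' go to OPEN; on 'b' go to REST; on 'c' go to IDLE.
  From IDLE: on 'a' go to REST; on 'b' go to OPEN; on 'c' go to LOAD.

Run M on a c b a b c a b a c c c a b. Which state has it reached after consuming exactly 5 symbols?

IDLE

start at OPEN
read 'a': OPEN → HOLD
read 'c': HOLD → LOAD
read 'b': LOAD → REST
read 'a': REST → REST
read 'b': REST → IDLE
After 5 symbols: IDLE.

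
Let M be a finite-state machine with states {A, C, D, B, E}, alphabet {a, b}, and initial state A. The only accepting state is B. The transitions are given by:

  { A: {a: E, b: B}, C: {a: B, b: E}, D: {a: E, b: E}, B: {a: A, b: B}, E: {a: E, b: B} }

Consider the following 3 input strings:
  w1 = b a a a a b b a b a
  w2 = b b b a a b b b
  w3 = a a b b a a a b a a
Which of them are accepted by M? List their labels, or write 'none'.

w1:
  start at A
  read 'b': A → B
  read 'a': B → A
  read 'a': A → E
  read 'a': E → E
  read 'a': E → E
  read 'b': E → B
  read 'b': B → B
  read 'a': B → A
  read 'b': A → B
  read 'a': B → A
  end A, rejected
w2:
  start at A
  read 'b': A → B
  read 'b': B → B
  read 'b': B → B
  read 'a': B → A
  read 'a': A → E
  read 'b': E → B
  read 'b': B → B
  read 'b': B → B
  end B, accepted
w3:
  start at A
  read 'a': A → E
  read 'a': E → E
  read 'b': E → B
  read 'b': B → B
  read 'a': B → A
  read 'a': A → E
  read 'a': E → E
  read 'b': E → B
  read 'a': B → A
  read 'a': A → E
  end E, rejected

w2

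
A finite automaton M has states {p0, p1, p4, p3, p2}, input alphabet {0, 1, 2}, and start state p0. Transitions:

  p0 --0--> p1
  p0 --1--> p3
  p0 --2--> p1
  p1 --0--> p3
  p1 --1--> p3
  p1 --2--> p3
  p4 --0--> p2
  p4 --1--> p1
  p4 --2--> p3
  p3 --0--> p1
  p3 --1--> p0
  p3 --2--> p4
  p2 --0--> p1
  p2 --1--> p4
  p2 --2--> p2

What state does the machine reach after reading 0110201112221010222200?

start at p0
read '0': p0 → p1
read '1': p1 → p3
read '1': p3 → p0
read '0': p0 → p1
read '2': p1 → p3
read '0': p3 → p1
read '1': p1 → p3
read '1': p3 → p0
read '1': p0 → p3
read '2': p3 → p4
read '2': p4 → p3
read '2': p3 → p4
read '1': p4 → p1
read '0': p1 → p3
read '1': p3 → p0
read '0': p0 → p1
read '2': p1 → p3
read '2': p3 → p4
read '2': p4 → p3
read '2': p3 → p4
read '0': p4 → p2
read '0': p2 → p1

p1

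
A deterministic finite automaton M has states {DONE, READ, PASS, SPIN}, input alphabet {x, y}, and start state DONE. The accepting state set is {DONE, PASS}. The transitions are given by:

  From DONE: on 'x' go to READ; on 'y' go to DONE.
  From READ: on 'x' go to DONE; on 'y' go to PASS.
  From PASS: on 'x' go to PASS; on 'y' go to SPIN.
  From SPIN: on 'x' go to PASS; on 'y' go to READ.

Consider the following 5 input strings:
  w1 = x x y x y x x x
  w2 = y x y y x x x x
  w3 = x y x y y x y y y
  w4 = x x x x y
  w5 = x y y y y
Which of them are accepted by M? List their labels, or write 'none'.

w1, w2, w3, w4, w5

w1: DONE → READ → DONE → DONE → READ → PASS → PASS → PASS → PASS  → end PASS, accepted
w2: DONE → DONE → READ → PASS → SPIN → PASS → PASS → PASS → PASS  → end PASS, accepted
w3: DONE → READ → PASS → PASS → SPIN → READ → DONE → DONE → DONE → DONE  → end DONE, accepted
w4: DONE → READ → DONE → READ → DONE → DONE  → end DONE, accepted
w5: DONE → READ → PASS → SPIN → READ → PASS  → end PASS, accepted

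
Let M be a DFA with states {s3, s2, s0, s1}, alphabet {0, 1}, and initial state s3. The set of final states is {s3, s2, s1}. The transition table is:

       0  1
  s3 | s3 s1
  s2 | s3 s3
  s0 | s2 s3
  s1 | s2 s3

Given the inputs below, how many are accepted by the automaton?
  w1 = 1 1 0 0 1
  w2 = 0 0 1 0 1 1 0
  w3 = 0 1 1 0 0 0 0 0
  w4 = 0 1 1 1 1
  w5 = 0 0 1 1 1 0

5

w1: s3 → s1 → s3 → s3 → s3 → s1  → end s1, accepted
w2: s3 → s3 → s3 → s1 → s2 → s3 → s1 → s2  → end s2, accepted
w3: s3 → s3 → s1 → s3 → s3 → s3 → s3 → s3 → s3  → end s3, accepted
w4: s3 → s3 → s1 → s3 → s1 → s3  → end s3, accepted
w5: s3 → s3 → s3 → s1 → s3 → s1 → s2  → end s2, accepted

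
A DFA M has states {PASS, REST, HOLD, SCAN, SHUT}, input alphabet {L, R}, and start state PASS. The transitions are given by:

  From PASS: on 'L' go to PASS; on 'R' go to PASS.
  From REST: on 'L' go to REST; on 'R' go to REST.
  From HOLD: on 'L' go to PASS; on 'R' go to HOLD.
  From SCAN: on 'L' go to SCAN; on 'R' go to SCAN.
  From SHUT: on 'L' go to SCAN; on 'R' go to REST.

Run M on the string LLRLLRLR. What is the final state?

Trace: PASS -L-> PASS -L-> PASS -R-> PASS -L-> PASS -L-> PASS -R-> PASS -L-> PASS -R-> PASS

PASS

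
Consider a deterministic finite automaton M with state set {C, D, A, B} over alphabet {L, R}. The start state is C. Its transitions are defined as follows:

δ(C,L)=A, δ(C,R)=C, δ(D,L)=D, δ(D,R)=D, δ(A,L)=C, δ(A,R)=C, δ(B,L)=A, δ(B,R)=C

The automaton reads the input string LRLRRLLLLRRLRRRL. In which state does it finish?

start at C
read 'L': C → A
read 'R': A → C
read 'L': C → A
read 'R': A → C
read 'R': C → C
read 'L': C → A
read 'L': A → C
read 'L': C → A
read 'L': A → C
read 'R': C → C
read 'R': C → C
read 'L': C → A
read 'R': A → C
read 'R': C → C
read 'R': C → C
read 'L': C → A

A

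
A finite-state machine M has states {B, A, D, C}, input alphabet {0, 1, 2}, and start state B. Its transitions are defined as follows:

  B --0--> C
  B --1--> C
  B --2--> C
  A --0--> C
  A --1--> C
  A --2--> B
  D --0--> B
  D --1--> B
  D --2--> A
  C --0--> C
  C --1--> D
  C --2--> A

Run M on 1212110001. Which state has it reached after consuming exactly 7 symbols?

B

Trace: B -1-> C -2-> A -1-> C -2-> A -1-> C -1-> D -0-> B
After 7 symbols: B.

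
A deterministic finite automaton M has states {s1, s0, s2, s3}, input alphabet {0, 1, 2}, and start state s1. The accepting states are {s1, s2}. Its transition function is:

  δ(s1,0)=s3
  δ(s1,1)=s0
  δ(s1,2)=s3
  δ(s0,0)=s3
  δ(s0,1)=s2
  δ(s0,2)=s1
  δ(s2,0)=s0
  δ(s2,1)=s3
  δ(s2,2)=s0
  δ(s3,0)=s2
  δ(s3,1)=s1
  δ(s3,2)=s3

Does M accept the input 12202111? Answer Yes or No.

Yes

Trace: s1 -1-> s0 -2-> s1 -2-> s3 -0-> s2 -2-> s0 -1-> s2 -1-> s3 -1-> s1
End state s1 is accepting.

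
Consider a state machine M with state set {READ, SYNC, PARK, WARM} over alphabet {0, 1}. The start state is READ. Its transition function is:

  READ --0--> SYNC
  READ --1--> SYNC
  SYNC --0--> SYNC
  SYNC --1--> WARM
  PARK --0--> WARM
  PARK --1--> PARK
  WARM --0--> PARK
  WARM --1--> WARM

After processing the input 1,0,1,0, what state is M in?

PARK

Trace: READ -1-> SYNC -0-> SYNC -1-> WARM -0-> PARK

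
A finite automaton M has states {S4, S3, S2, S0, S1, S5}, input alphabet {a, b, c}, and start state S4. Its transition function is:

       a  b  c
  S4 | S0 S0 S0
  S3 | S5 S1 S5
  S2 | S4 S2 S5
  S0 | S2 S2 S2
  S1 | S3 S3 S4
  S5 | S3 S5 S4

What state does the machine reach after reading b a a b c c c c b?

start at S4
read 'b': S4 → S0
read 'a': S0 → S2
read 'a': S2 → S4
read 'b': S4 → S0
read 'c': S0 → S2
read 'c': S2 → S5
read 'c': S5 → S4
read 'c': S4 → S0
read 'b': S0 → S2

S2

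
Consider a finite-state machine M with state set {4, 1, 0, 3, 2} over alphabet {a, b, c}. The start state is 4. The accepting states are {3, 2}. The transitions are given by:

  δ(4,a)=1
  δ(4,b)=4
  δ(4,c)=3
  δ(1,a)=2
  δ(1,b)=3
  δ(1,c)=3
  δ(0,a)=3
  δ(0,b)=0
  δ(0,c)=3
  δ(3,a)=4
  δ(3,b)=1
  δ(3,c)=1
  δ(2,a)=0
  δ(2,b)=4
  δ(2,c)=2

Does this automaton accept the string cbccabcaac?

Trace: 4 -c-> 3 -b-> 1 -c-> 3 -c-> 1 -a-> 2 -b-> 4 -c-> 3 -a-> 4 -a-> 1 -c-> 3
End state 3 is accepting.

Yes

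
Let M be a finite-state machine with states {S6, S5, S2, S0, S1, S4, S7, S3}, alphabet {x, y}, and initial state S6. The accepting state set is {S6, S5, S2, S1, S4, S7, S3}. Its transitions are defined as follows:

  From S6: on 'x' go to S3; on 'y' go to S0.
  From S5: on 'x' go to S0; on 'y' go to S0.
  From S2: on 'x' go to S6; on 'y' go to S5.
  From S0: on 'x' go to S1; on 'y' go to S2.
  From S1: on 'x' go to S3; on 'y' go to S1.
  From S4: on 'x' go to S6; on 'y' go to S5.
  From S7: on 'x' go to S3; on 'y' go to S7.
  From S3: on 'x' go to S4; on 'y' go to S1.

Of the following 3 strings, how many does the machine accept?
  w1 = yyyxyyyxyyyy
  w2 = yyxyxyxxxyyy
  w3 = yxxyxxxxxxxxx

3

w1: S6 → S0 → S2 → S5 → S0 → S2 → S5 → S0 → S1 → S1 → S1 → S1 → S1  → end S1, accepted
w2: S6 → S0 → S2 → S6 → S0 → S1 → S1 → S3 → S4 → S6 → S0 → S2 → S5  → end S5, accepted
w3: S6 → S0 → S1 → S3 → S1 → S3 → S4 → S6 → S3 → S4 → S6 → S3 → S4 → S6  → end S6, accepted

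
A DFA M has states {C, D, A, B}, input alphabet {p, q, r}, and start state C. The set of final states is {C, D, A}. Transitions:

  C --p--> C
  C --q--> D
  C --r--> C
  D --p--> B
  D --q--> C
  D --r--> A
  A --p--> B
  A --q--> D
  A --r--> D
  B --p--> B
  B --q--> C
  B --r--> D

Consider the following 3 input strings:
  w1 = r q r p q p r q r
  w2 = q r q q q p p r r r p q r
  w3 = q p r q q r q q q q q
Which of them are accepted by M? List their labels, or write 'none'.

w1, w2, w3

w1:
  start at C
  read 'r': C → C
  read 'q': C → D
  read 'r': D → A
  read 'p': A → B
  read 'q': B → C
  read 'p': C → C
  read 'r': C → C
  read 'q': C → D
  read 'r': D → A
  end A, accepted
w2:
  start at C
  read 'q': C → D
  read 'r': D → A
  read 'q': A → D
  read 'q': D → C
  read 'q': C → D
  read 'p': D → B
  read 'p': B → B
  read 'r': B → D
  read 'r': D → A
  read 'r': A → D
  read 'p': D → B
  read 'q': B → C
  read 'r': C → C
  end C, accepted
w3:
  start at C
  read 'q': C → D
  read 'p': D → B
  read 'r': B → D
  read 'q': D → C
  read 'q': C → D
  read 'r': D → A
  read 'q': A → D
  read 'q': D → C
  read 'q': C → D
  read 'q': D → C
  read 'q': C → D
  end D, accepted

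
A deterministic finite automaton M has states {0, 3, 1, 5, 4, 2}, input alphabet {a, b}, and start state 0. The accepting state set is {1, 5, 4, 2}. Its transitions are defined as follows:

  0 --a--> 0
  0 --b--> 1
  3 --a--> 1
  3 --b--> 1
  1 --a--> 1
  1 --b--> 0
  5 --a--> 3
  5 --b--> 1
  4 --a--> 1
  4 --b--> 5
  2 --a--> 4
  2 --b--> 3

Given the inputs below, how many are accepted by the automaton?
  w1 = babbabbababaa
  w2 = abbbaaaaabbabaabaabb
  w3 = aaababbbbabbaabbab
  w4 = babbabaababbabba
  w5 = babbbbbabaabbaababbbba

3

w1: 0 → 1 → 1 → 0 → 1 → 1 → 0 → 1 → 1 → 0 → 0 → 1 → 1 → 1  → end 1, accepted
w2: 0 → 0 → 1 → 0 → 1 → 1 → 1 → 1 → 1 → 1 → 0 → 1 → 1 → 0 → 0 → 0 → 1 → 1 → 1 → 0 → 1  → end 1, accepted
w3: 0 → 0 → 0 → 0 → 1 → 1 → 0 → 1 → 0 → 1 → 1 → 0 → 1 → 1 → 1 → 0 → 1 → 1 → 0  → end 0, rejected
w4: 0 → 1 → 1 → 0 → 1 → 1 → 0 → 0 → 0 → 1 → 1 → 0 → 1 → 1 → 0 → 1 → 1  → end 1, accepted
w5: 0 → 1 → 1 → 0 → 1 → 0 → 1 → 0 → 0 → 1 → 1 → 1 → 0 → 1 → 1 → 1 → 0 → 0 → 1 → 0 → 1 → 0 → 0  → end 0, rejected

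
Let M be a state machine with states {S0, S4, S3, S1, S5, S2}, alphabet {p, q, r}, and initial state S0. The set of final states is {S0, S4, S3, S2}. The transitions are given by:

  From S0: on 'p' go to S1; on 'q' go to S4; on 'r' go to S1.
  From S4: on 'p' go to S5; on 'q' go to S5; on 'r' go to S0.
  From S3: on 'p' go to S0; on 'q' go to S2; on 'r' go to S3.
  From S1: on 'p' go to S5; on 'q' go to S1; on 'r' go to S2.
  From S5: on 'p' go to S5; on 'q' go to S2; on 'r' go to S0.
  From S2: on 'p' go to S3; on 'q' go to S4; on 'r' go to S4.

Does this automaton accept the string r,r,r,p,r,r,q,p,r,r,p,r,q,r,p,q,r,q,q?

S0 → S1 → S2 → S4 → S5 → S0 → S1 → S1 → S5 → S0 → S1 → S5 → S0 → S4 → S0 → S1 → S1 → S2 → S4 → S5
End state S5 is not accepting.

No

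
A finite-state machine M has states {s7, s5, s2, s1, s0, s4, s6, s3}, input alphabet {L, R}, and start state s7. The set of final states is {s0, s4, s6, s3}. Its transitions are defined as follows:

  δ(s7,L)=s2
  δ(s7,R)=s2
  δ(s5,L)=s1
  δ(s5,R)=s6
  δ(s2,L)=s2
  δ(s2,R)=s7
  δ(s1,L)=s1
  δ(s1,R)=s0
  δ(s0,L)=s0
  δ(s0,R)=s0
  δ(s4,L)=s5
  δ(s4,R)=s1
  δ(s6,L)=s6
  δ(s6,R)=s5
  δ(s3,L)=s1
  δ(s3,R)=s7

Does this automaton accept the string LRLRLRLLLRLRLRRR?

s7 → s2 → s7 → s2 → s7 → s2 → s7 → s2 → s2 → s2 → s7 → s2 → s7 → s2 → s7 → s2 → s7
End state s7 is not accepting.

No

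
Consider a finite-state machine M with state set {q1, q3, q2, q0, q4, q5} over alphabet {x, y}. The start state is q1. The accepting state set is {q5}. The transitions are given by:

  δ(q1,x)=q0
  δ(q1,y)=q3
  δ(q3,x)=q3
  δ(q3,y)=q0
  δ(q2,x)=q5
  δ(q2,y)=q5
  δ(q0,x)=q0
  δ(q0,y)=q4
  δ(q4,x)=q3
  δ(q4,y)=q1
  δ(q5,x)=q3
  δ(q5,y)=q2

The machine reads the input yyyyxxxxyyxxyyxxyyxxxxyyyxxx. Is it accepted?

Trace: q1 -y-> q3 -y-> q0 -y-> q4 -y-> q1 -x-> q0 -x-> q0 -x-> q0 -x-> q0 -y-> q4 -y-> q1 -x-> q0 -x-> q0 -y-> q4 -y-> q1 -x-> q0 -x-> q0 -y-> q4 -y-> q1 -x-> q0 -x-> q0 -x-> q0 -x-> q0 -y-> q4 -y-> q1 -y-> q3 -x-> q3 -x-> q3 -x-> q3
End state q3 is not accepting.

No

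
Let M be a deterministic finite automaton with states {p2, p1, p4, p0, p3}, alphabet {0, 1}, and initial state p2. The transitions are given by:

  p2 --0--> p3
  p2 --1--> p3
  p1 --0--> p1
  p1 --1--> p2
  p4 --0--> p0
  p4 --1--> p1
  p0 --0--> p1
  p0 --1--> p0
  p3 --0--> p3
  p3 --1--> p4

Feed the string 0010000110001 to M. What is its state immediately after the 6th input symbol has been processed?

p1

p2 → p3 → p3 → p4 → p0 → p1 → p1
After 6 symbols: p1.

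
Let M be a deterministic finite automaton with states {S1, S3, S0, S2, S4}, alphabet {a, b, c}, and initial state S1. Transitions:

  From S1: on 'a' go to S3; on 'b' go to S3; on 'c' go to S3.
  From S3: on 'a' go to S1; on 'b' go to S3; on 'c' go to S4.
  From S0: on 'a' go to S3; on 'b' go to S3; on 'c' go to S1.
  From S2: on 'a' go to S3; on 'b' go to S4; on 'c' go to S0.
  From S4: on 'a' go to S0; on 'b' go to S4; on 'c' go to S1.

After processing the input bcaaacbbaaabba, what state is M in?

start at S1
read 'b': S1 → S3
read 'c': S3 → S4
read 'a': S4 → S0
read 'a': S0 → S3
read 'a': S3 → S1
read 'c': S1 → S3
read 'b': S3 → S3
read 'b': S3 → S3
read 'a': S3 → S1
read 'a': S1 → S3
read 'a': S3 → S1
read 'b': S1 → S3
read 'b': S3 → S3
read 'a': S3 → S1

S1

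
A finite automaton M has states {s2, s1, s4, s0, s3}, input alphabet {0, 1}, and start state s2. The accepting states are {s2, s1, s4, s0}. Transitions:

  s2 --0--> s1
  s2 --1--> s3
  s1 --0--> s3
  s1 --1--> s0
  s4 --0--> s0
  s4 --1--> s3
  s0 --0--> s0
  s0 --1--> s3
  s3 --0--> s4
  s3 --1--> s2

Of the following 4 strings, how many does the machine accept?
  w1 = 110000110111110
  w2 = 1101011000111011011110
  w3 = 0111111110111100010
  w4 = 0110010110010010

w1: Trace: s2 -1-> s3 -1-> s2 -0-> s1 -0-> s3 -0-> s4 -0-> s0 -1-> s3 -1-> s2 -0-> s1 -1-> s0 -1-> s3 -1-> s2 -1-> s3 -1-> s2 -0-> s1  → end s1, accepted
w2: Trace: s2 -1-> s3 -1-> s2 -0-> s1 -1-> s0 -0-> s0 -1-> s3 -1-> s2 -0-> s1 -0-> s3 -0-> s4 -1-> s3 -1-> s2 -1-> s3 -0-> s4 -1-> s3 -1-> s2 -0-> s1 -1-> s0 -1-> s3 -1-> s2 -1-> s3 -0-> s4  → end s4, accepted
w3: Trace: s2 -0-> s1 -1-> s0 -1-> s3 -1-> s2 -1-> s3 -1-> s2 -1-> s3 -1-> s2 -1-> s3 -0-> s4 -1-> s3 -1-> s2 -1-> s3 -1-> s2 -0-> s1 -0-> s3 -0-> s4 -1-> s3 -0-> s4  → end s4, accepted
w4: Trace: s2 -0-> s1 -1-> s0 -1-> s3 -0-> s4 -0-> s0 -1-> s3 -0-> s4 -1-> s3 -1-> s2 -0-> s1 -0-> s3 -1-> s2 -0-> s1 -0-> s3 -1-> s2 -0-> s1  → end s1, accepted

4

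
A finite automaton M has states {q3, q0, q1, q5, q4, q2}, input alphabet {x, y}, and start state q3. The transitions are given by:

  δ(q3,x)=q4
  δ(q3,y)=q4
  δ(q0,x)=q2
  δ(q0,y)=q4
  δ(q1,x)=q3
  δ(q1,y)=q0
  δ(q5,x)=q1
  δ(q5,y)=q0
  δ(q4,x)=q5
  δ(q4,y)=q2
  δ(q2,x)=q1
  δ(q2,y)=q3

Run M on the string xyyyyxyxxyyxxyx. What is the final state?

q2

start at q3
read 'x': q3 → q4
read 'y': q4 → q2
read 'y': q2 → q3
read 'y': q3 → q4
read 'y': q4 → q2
read 'x': q2 → q1
read 'y': q1 → q0
read 'x': q0 → q2
read 'x': q2 → q1
read 'y': q1 → q0
read 'y': q0 → q4
read 'x': q4 → q5
read 'x': q5 → q1
read 'y': q1 → q0
read 'x': q0 → q2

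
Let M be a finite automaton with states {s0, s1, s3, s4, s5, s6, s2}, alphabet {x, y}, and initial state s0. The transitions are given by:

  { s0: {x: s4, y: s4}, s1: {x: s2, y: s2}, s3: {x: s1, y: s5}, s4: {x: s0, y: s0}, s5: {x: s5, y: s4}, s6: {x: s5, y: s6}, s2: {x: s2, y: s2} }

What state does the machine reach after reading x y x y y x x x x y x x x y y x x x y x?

Trace: s0 -x-> s4 -y-> s0 -x-> s4 -y-> s0 -y-> s4 -x-> s0 -x-> s4 -x-> s0 -x-> s4 -y-> s0 -x-> s4 -x-> s0 -x-> s4 -y-> s0 -y-> s4 -x-> s0 -x-> s4 -x-> s0 -y-> s4 -x-> s0

s0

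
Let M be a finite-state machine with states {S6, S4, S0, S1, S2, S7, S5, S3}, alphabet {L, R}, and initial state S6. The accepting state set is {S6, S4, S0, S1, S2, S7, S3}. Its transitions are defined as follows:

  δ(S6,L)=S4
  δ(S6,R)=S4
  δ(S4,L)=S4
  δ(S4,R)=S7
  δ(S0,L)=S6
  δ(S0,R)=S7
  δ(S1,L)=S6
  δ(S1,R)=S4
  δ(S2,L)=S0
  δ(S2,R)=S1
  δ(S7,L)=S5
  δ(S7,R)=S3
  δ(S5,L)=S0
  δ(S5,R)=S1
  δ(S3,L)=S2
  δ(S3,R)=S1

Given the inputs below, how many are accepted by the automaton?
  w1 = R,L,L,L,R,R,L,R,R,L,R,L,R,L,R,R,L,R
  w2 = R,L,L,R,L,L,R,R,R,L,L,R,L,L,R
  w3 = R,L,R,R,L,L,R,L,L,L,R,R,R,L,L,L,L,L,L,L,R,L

w1: S6 → S4 → S4 → S4 → S4 → S7 → S3 → S2 → S1 → S4 → S4 → S7 → S5 → S1 → S6 → S4 → S7 → S5 → S1  → end S1, accepted
w2: S6 → S4 → S4 → S4 → S7 → S5 → S0 → S7 → S3 → S1 → S6 → S4 → S7 → S5 → S0 → S7  → end S7, accepted
w3: S6 → S4 → S4 → S7 → S3 → S2 → S0 → S7 → S5 → S0 → S6 → S4 → S7 → S3 → S2 → S0 → S6 → S4 → S4 → S4 → S4 → S7 → S5  → end S5, rejected

2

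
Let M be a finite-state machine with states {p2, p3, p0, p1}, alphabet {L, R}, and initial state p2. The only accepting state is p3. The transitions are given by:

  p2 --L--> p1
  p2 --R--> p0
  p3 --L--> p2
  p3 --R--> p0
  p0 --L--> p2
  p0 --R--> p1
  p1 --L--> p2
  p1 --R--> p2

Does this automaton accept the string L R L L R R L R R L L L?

No

p2 → p1 → p2 → p1 → p2 → p0 → p1 → p2 → p0 → p1 → p2 → p1 → p2
End state p2 is not accepting.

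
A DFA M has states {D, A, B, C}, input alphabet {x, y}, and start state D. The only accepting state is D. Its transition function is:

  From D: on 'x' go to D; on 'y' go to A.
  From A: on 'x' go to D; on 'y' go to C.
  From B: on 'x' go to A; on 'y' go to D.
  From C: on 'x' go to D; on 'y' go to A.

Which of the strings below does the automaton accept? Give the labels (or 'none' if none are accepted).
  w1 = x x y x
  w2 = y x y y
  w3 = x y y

w1

w1:
  start at D
  read 'x': D → D
  read 'x': D → D
  read 'y': D → A
  read 'x': A → D
  end D, accepted
w2:
  start at D
  read 'y': D → A
  read 'x': A → D
  read 'y': D → A
  read 'y': A → C
  end C, rejected
w3:
  start at D
  read 'x': D → D
  read 'y': D → A
  read 'y': A → C
  end C, rejected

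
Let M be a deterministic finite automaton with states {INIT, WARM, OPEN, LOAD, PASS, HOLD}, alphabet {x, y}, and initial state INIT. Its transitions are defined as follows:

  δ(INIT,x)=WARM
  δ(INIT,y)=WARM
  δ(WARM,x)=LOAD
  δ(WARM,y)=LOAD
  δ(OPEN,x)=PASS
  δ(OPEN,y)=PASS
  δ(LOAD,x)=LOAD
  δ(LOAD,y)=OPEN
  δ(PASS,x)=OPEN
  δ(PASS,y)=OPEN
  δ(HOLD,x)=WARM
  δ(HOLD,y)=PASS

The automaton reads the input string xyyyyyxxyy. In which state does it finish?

PASS

Trace: INIT -x-> WARM -y-> LOAD -y-> OPEN -y-> PASS -y-> OPEN -y-> PASS -x-> OPEN -x-> PASS -y-> OPEN -y-> PASS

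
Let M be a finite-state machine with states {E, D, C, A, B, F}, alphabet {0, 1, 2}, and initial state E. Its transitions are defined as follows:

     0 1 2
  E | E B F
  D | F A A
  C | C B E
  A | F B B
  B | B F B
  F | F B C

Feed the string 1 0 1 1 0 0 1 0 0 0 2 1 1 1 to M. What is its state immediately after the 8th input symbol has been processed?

F

E → B → B → F → B → B → B → F → F
After 8 symbols: F.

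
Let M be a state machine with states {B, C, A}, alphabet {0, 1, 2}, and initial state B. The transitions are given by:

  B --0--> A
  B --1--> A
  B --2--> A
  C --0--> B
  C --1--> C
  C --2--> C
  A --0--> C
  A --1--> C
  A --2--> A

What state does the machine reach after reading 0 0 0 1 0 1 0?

B

start at B
read '0': B → A
read '0': A → C
read '0': C → B
read '1': B → A
read '0': A → C
read '1': C → C
read '0': C → B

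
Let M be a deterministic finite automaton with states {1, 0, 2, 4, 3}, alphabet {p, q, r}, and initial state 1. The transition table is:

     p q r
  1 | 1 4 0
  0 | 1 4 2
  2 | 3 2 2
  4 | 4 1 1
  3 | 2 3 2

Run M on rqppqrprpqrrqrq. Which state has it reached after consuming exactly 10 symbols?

start at 1
read 'r': 1 → 0
read 'q': 0 → 4
read 'p': 4 → 4
read 'p': 4 → 4
read 'q': 4 → 1
read 'r': 1 → 0
read 'p': 0 → 1
read 'r': 1 → 0
read 'p': 0 → 1
read 'q': 1 → 4
After 10 symbols: 4.

4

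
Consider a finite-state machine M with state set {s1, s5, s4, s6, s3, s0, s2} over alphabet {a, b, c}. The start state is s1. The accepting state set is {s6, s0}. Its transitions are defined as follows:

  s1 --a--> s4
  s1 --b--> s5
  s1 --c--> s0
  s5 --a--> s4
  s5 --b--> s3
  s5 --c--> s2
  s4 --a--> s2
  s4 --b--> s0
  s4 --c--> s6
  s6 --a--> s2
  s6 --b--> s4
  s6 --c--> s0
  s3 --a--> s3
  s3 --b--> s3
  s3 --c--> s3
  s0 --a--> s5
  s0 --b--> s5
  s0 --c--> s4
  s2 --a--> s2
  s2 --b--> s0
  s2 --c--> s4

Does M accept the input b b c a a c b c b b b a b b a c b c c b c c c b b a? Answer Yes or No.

No

start at s1
read 'b': s1 → s5
read 'b': s5 → s3
read 'c': s3 → s3
read 'a': s3 → s3
read 'a': s3 → s3
read 'c': s3 → s3
read 'b': s3 → s3
read 'c': s3 → s3
read 'b': s3 → s3
read 'b': s3 → s3
read 'b': s3 → s3
read 'a': s3 → s3
read 'b': s3 → s3
read 'b': s3 → s3
read 'a': s3 → s3
read 'c': s3 → s3
read 'b': s3 → s3
read 'c': s3 → s3
read 'c': s3 → s3
read 'b': s3 → s3
read 'c': s3 → s3
read 'c': s3 → s3
read 'c': s3 → s3
read 'b': s3 → s3
read 'b': s3 → s3
read 'a': s3 → s3
End state s3 is not accepting.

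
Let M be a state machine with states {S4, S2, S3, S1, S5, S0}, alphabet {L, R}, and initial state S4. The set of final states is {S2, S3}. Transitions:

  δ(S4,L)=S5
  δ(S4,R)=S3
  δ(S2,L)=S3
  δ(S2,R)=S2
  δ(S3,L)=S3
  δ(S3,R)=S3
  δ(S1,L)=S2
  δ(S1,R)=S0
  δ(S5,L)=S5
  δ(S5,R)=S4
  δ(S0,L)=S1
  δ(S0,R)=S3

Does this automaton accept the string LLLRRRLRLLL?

Yes

start at S4
read 'L': S4 → S5
read 'L': S5 → S5
read 'L': S5 → S5
read 'R': S5 → S4
read 'R': S4 → S3
read 'R': S3 → S3
read 'L': S3 → S3
read 'R': S3 → S3
read 'L': S3 → S3
read 'L': S3 → S3
read 'L': S3 → S3
End state S3 is accepting.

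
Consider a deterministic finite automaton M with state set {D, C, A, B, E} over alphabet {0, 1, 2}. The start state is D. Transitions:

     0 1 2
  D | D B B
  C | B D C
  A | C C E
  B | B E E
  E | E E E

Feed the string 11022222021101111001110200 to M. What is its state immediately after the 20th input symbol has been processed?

E

start at D
read '1': D → B
read '1': B → E
read '0': E → E
read '2': E → E
read '2': E → E
read '2': E → E
read '2': E → E
read '2': E → E
read '0': E → E
read '2': E → E
read '1': E → E
read '1': E → E
read '0': E → E
read '1': E → E
read '1': E → E
read '1': E → E
read '1': E → E
read '0': E → E
read '0': E → E
read '1': E → E
After 20 symbols: E.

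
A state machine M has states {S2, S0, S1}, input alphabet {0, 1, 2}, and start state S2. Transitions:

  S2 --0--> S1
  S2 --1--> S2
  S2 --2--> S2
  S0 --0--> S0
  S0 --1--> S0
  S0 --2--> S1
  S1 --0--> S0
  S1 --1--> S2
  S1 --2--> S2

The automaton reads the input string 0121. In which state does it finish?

start at S2
read '0': S2 → S1
read '1': S1 → S2
read '2': S2 → S2
read '1': S2 → S2

S2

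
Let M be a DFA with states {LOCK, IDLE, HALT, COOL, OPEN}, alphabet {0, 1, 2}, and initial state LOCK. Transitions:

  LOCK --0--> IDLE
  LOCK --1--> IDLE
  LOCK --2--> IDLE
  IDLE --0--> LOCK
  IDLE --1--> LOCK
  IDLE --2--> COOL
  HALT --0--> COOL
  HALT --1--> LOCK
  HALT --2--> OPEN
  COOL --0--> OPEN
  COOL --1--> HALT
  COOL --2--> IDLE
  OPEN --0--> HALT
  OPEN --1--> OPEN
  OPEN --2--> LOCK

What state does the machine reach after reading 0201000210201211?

LOCK → IDLE → COOL → OPEN → OPEN → HALT → COOL → OPEN → LOCK → IDLE → LOCK → IDLE → LOCK → IDLE → COOL → HALT → LOCK

LOCK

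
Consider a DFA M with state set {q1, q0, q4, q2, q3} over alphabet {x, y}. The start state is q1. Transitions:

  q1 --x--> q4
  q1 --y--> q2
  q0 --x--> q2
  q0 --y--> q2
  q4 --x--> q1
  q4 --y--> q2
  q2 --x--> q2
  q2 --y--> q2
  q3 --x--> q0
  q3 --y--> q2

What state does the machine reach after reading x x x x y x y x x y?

q2

Trace: q1 -x-> q4 -x-> q1 -x-> q4 -x-> q1 -y-> q2 -x-> q2 -y-> q2 -x-> q2 -x-> q2 -y-> q2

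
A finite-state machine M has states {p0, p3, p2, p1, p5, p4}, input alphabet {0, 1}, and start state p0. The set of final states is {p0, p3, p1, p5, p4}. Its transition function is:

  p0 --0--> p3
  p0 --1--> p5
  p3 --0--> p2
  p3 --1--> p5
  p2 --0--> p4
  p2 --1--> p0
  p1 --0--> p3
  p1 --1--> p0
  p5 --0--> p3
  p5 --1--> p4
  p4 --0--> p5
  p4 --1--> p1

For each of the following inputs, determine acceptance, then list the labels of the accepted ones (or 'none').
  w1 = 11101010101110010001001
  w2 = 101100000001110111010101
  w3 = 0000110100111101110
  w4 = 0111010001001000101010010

w1, w2, w3, w4

w1: Trace: p0 -1-> p5 -1-> p4 -1-> p1 -0-> p3 -1-> p5 -0-> p3 -1-> p5 -0-> p3 -1-> p5 -0-> p3 -1-> p5 -1-> p4 -1-> p1 -0-> p3 -0-> p2 -1-> p0 -0-> p3 -0-> p2 -0-> p4 -1-> p1 -0-> p3 -0-> p2 -1-> p0  → end p0, accepted
w2: Trace: p0 -1-> p5 -0-> p3 -1-> p5 -1-> p4 -0-> p5 -0-> p3 -0-> p2 -0-> p4 -0-> p5 -0-> p3 -0-> p2 -1-> p0 -1-> p5 -1-> p4 -0-> p5 -1-> p4 -1-> p1 -1-> p0 -0-> p3 -1-> p5 -0-> p3 -1-> p5 -0-> p3 -1-> p5  → end p5, accepted
w3: Trace: p0 -0-> p3 -0-> p2 -0-> p4 -0-> p5 -1-> p4 -1-> p1 -0-> p3 -1-> p5 -0-> p3 -0-> p2 -1-> p0 -1-> p5 -1-> p4 -1-> p1 -0-> p3 -1-> p5 -1-> p4 -1-> p1 -0-> p3  → end p3, accepted
w4: Trace: p0 -0-> p3 -1-> p5 -1-> p4 -1-> p1 -0-> p3 -1-> p5 -0-> p3 -0-> p2 -0-> p4 -1-> p1 -0-> p3 -0-> p2 -1-> p0 -0-> p3 -0-> p2 -0-> p4 -1-> p1 -0-> p3 -1-> p5 -0-> p3 -1-> p5 -0-> p3 -0-> p2 -1-> p0 -0-> p3  → end p3, accepted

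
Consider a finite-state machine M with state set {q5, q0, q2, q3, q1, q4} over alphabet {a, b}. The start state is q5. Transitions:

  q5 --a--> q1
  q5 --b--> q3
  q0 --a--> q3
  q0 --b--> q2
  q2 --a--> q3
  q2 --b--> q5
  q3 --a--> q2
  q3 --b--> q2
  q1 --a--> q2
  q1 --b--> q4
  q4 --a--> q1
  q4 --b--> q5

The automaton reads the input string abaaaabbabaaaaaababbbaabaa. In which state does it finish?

q2

Trace: q5 -a-> q1 -b-> q4 -a-> q1 -a-> q2 -a-> q3 -a-> q2 -b-> q5 -b-> q3 -a-> q2 -b-> q5 -a-> q1 -a-> q2 -a-> q3 -a-> q2 -a-> q3 -a-> q2 -b-> q5 -a-> q1 -b-> q4 -b-> q5 -b-> q3 -a-> q2 -a-> q3 -b-> q2 -a-> q3 -a-> q2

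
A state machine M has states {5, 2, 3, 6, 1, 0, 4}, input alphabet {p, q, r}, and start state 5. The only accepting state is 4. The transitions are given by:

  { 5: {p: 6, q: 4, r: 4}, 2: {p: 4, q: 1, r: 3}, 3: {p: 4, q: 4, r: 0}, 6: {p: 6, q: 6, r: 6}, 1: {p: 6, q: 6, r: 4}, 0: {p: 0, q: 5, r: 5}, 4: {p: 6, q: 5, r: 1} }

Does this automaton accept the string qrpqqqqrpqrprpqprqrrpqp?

start at 5
read 'q': 5 → 4
read 'r': 4 → 1
read 'p': 1 → 6
read 'q': 6 → 6
read 'q': 6 → 6
read 'q': 6 → 6
read 'q': 6 → 6
read 'r': 6 → 6
read 'p': 6 → 6
read 'q': 6 → 6
read 'r': 6 → 6
read 'p': 6 → 6
read 'r': 6 → 6
read 'p': 6 → 6
read 'q': 6 → 6
read 'p': 6 → 6
read 'r': 6 → 6
read 'q': 6 → 6
read 'r': 6 → 6
read 'r': 6 → 6
read 'p': 6 → 6
read 'q': 6 → 6
read 'p': 6 → 6
End state 6 is not accepting.

No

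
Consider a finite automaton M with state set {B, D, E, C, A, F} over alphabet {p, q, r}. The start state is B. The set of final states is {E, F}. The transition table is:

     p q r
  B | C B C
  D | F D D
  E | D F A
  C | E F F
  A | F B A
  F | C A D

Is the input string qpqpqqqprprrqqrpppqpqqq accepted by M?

No

start at B
read 'q': B → B
read 'p': B → C
read 'q': C → F
read 'p': F → C
read 'q': C → F
read 'q': F → A
read 'q': A → B
read 'p': B → C
read 'r': C → F
read 'p': F → C
read 'r': C → F
read 'r': F → D
read 'q': D → D
read 'q': D → D
read 'r': D → D
read 'p': D → F
read 'p': F → C
read 'p': C → E
read 'q': E → F
read 'p': F → C
read 'q': C → F
read 'q': F → A
read 'q': A → B
End state B is not accepting.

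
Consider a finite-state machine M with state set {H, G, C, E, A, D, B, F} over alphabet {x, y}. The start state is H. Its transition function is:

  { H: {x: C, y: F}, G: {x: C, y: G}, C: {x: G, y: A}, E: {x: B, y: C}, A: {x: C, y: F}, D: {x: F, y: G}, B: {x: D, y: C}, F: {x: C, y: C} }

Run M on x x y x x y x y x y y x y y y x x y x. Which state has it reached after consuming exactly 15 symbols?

start at H
read 'x': H → C
read 'x': C → G
read 'y': G → G
read 'x': G → C
read 'x': C → G
read 'y': G → G
read 'x': G → C
read 'y': C → A
read 'x': A → C
read 'y': C → A
read 'y': A → F
read 'x': F → C
read 'y': C → A
read 'y': A → F
read 'y': F → C
After 15 symbols: C.

C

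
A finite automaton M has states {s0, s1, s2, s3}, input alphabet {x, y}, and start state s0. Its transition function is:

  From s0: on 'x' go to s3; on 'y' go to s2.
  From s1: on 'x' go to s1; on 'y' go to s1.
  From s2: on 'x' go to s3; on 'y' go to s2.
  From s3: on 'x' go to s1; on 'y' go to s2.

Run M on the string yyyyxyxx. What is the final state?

s1

s0 → s2 → s2 → s2 → s2 → s3 → s2 → s3 → s1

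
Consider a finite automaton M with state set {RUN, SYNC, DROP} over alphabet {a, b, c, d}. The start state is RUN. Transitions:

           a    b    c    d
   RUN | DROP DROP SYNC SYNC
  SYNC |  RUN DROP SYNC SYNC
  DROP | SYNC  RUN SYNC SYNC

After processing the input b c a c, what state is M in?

start at RUN
read 'b': RUN → DROP
read 'c': DROP → SYNC
read 'a': SYNC → RUN
read 'c': RUN → SYNC

SYNC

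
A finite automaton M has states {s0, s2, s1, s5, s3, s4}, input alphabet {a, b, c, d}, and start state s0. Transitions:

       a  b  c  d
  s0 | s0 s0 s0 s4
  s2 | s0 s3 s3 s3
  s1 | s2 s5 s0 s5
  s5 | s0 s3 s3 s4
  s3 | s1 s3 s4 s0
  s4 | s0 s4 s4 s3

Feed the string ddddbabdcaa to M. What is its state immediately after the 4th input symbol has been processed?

Trace: s0 -d-> s4 -d-> s3 -d-> s0 -d-> s4
After 4 symbols: s4.

s4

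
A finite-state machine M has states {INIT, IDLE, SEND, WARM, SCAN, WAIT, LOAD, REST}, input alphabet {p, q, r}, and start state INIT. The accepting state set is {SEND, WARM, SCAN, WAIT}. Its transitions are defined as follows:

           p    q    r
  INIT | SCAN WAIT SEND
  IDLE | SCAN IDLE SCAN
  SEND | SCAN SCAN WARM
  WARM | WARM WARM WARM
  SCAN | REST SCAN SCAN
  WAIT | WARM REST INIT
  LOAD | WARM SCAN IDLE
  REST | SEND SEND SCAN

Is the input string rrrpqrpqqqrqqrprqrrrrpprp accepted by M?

Yes

INIT → SEND → WARM → WARM → WARM → WARM → WARM → WARM → WARM → WARM → WARM → WARM → WARM → WARM → WARM → WARM → WARM → WARM → WARM → WARM → WARM → WARM → WARM → WARM → WARM → WARM
End state WARM is accepting.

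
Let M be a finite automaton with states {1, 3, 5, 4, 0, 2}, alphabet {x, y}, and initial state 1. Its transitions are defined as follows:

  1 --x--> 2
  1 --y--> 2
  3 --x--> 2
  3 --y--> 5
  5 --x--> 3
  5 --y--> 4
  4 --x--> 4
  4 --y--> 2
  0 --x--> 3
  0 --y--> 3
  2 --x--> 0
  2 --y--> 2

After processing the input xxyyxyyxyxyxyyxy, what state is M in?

3

1 → 2 → 0 → 3 → 5 → 3 → 5 → 4 → 4 → 2 → 0 → 3 → 2 → 2 → 2 → 0 → 3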